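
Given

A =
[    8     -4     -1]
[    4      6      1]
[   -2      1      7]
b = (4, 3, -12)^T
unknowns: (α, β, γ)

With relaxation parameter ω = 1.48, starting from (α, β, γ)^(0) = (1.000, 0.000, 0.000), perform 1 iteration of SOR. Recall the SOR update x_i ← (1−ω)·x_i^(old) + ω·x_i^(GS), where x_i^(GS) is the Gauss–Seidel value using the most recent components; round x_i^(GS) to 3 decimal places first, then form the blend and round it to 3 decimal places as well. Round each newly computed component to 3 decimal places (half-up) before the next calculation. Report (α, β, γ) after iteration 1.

Iteration 1:
  α: GS value = (4 - (-4)·0.000 - (-1)·0.000) / (8) = 0.500;  α ← (1−ω)·1.000 + ω·0.500 = 0.260
  β: GS value = (3 - (4)·0.260 - (1)·0.000) / (6) = 0.327;  β ← (1−ω)·0.000 + ω·0.327 = 0.484
  γ: GS value = (-12 - (-2)·0.260 - (1)·0.484) / (7) = -1.709;  γ ← (1−ω)·0.000 + ω·-1.709 = -2.529

(0.260, 0.484, -2.529)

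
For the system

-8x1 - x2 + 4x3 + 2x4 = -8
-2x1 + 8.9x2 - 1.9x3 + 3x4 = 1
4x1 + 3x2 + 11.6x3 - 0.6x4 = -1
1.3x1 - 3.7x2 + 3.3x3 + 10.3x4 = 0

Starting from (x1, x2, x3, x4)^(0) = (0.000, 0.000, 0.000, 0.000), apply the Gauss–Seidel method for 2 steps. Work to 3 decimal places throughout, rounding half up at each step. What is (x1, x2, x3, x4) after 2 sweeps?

(0.739, 0.114, -0.362, 0.064)

Iteration 1:
  x1 = (-8 - (-1)·0.000 - (4)·0.000 - (2)·0.000) / (-8) = 1.000
  x2 = (1 - (-2)·1.000 - (-1.9)·0.000 - (3)·0.000) / (8.9) = 0.337
  x3 = (-1 - (4)·1.000 - (3)·0.337 - (-0.6)·0.000) / (11.6) = -0.518
  x4 = (0 - (1.3)·1.000 - (-3.7)·0.337 - (3.3)·-0.518) / (10.3) = 0.161
Iteration 2:
  x1 = (-8 - (-1)·0.337 - (4)·-0.518 - (2)·0.161) / (-8) = 0.739
  x2 = (1 - (-2)·0.739 - (-1.9)·-0.518 - (3)·0.161) / (8.9) = 0.114
  x3 = (-1 - (4)·0.739 - (3)·0.114 - (-0.6)·0.161) / (11.6) = -0.362
  x4 = (0 - (1.3)·0.739 - (-3.7)·0.114 - (3.3)·-0.362) / (10.3) = 0.064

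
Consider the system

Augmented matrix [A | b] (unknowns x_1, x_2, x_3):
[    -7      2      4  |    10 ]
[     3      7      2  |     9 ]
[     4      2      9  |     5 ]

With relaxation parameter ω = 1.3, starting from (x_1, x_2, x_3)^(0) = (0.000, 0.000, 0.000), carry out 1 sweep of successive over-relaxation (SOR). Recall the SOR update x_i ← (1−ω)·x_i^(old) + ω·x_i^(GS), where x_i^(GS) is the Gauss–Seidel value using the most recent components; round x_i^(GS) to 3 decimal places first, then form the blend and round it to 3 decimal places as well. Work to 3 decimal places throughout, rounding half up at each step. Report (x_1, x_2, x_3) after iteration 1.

(-1.858, 2.707, 1.014)

Iteration 1:
  x_1: GS value = (10 - (2)·0.000 - (4)·0.000) / (-7) = -1.429;  x_1 ← (1−ω)·0.000 + ω·-1.429 = -1.858
  x_2: GS value = (9 - (3)·-1.858 - (2)·0.000) / (7) = 2.082;  x_2 ← (1−ω)·0.000 + ω·2.082 = 2.707
  x_3: GS value = (5 - (4)·-1.858 - (2)·2.707) / (9) = 0.780;  x_3 ← (1−ω)·0.000 + ω·0.780 = 1.014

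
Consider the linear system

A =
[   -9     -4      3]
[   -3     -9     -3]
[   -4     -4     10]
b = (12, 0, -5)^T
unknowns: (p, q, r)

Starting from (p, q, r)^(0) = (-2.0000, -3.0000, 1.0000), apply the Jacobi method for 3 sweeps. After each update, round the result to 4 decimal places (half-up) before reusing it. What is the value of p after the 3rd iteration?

-1.7321

Iteration 1:
  p = (12 - (-4)·-3.0000 - (3)·1.0000) / (-9) = 0.3333
  q = (0 - (-3)·-2.0000 - (-3)·1.0000) / (-9) = 0.3333
  r = (-5 - (-4)·-2.0000 - (-4)·-3.0000) / (10) = -2.5000
Iteration 2:
  p = (12 - (-4)·0.3333 - (3)·-2.5000) / (-9) = -2.3148
  q = (0 - (-3)·0.3333 - (-3)·-2.5000) / (-9) = 0.7222
  r = (-5 - (-4)·0.3333 - (-4)·0.3333) / (10) = -0.2334
Iteration 3:
  p = (12 - (-4)·0.7222 - (3)·-0.2334) / (-9) = -1.7321
  q = (0 - (-3)·-2.3148 - (-3)·-0.2334) / (-9) = 0.8494
  r = (-5 - (-4)·-2.3148 - (-4)·0.7222) / (10) = -1.1370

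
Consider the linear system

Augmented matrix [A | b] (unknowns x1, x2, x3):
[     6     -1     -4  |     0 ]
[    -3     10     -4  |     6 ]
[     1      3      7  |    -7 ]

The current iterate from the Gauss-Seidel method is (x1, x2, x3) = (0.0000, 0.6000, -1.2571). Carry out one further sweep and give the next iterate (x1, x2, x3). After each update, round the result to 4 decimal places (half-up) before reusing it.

One sweep:
  x1 = (0 - (-1)·0.6000 - (-4)·-1.2571) / (6) = -0.7381
  x2 = (6 - (-3)·-0.7381 - (-4)·-1.2571) / (10) = -0.1243
  x3 = (-7 - (1)·-0.7381 - (3)·-0.1243) / (7) = -0.8413

(-0.7381, -0.1243, -0.8413)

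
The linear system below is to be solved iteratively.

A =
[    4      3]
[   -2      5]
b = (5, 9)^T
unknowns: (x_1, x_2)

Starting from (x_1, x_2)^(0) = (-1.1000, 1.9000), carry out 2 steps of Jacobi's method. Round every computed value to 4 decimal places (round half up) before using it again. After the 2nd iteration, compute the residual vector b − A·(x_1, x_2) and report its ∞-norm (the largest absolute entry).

1.1100

Iteration 1:
  x_1 = (5 - (3)·1.9000) / (4) = -0.1750
  x_2 = (9 - (-2)·-1.1000) / (5) = 1.3600
Iteration 2:
  x_1 = (5 - (3)·1.3600) / (4) = 0.2300
  x_2 = (9 - (-2)·-0.1750) / (5) = 1.7300
Residual b − A·x = (-1.1100, 0.8100); ∞-norm = 1.1100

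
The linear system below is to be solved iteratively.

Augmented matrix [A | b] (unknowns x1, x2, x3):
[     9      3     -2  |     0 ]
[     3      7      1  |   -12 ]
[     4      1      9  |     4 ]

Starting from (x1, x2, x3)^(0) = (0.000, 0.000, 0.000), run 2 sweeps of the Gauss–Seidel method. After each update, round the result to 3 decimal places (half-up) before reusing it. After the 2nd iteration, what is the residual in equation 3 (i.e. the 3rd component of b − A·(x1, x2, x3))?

0.004

Iteration 1:
  x1 = (0 - (3)·0.000 - (-2)·0.000) / (9) = 0.000
  x2 = (-12 - (3)·0.000 - (1)·0.000) / (7) = -1.714
  x3 = (4 - (4)·0.000 - (1)·-1.714) / (9) = 0.635
Iteration 2:
  x1 = (0 - (3)·-1.714 - (-2)·0.635) / (9) = 0.712
  x2 = (-12 - (3)·0.712 - (1)·0.635) / (7) = -2.110
  x3 = (4 - (4)·0.712 - (1)·-2.110) / (9) = 0.362
Residual b − A·x = (0.646, 0.272, 0.004)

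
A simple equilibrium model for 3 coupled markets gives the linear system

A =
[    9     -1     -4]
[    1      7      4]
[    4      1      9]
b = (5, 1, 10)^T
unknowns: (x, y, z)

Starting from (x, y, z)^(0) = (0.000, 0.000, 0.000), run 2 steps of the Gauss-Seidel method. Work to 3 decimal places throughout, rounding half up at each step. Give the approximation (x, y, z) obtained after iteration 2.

(0.943, -0.482, 0.746)

Iteration 1:
  x = (5 - (-1)·0.000 - (-4)·0.000) / (9) = 0.556
  y = (1 - (1)·0.556 - (4)·0.000) / (7) = 0.063
  z = (10 - (4)·0.556 - (1)·0.063) / (9) = 0.857
Iteration 2:
  x = (5 - (-1)·0.063 - (-4)·0.857) / (9) = 0.943
  y = (1 - (1)·0.943 - (4)·0.857) / (7) = -0.482
  z = (10 - (4)·0.943 - (1)·-0.482) / (9) = 0.746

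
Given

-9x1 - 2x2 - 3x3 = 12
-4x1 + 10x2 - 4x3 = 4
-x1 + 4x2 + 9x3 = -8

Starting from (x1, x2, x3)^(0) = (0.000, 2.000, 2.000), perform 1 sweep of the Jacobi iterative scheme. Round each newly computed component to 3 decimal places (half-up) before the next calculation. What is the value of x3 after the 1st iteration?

Iteration 1:
  x1 = (12 - (-2)·2.000 - (-3)·2.000) / (-9) = -2.444
  x2 = (4 - (-4)·0.000 - (-4)·2.000) / (10) = 1.200
  x3 = (-8 - (-1)·0.000 - (4)·2.000) / (9) = -1.778

-1.778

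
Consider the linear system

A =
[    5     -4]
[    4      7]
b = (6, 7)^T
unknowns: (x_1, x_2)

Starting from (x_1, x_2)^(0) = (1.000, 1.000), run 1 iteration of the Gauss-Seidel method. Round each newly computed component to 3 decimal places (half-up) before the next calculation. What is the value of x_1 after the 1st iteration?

Iteration 1:
  x_1 = (6 - (-4)·1.000) / (5) = 2.000
  x_2 = (7 - (4)·2.000) / (7) = -0.143

2.000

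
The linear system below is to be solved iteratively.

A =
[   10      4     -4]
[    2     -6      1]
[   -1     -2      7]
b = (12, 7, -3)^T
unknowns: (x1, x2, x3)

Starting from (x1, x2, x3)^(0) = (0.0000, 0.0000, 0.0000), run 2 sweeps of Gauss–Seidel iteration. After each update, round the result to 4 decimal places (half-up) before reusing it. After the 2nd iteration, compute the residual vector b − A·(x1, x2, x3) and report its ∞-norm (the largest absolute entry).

Iteration 1:
  x1 = (12 - (4)·0.0000 - (-4)·0.0000) / (10) = 1.2000
  x2 = (7 - (2)·1.2000 - (1)·0.0000) / (-6) = -0.7667
  x3 = (-3 - (-1)·1.2000 - (-2)·-0.7667) / (7) = -0.4762
Iteration 2:
  x1 = (12 - (4)·-0.7667 - (-4)·-0.4762) / (10) = 1.3162
  x2 = (7 - (2)·1.3162 - (1)·-0.4762) / (-6) = -0.8073
  x3 = (-3 - (-1)·1.3162 - (-2)·-0.8073) / (7) = -0.4712
Residual b − A·x = (0.1824, -0.0050, 0.0000); ∞-norm = 0.1824

0.1824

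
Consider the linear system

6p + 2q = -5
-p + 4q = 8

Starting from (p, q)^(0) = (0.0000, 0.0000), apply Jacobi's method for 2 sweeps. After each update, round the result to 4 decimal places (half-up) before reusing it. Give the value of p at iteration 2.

Iteration 1:
  p = (-5 - (2)·0.0000) / (6) = -0.8333
  q = (8 - (-1)·0.0000) / (4) = 2.0000
Iteration 2:
  p = (-5 - (2)·2.0000) / (6) = -1.5000
  q = (8 - (-1)·-0.8333) / (4) = 1.7917

-1.5000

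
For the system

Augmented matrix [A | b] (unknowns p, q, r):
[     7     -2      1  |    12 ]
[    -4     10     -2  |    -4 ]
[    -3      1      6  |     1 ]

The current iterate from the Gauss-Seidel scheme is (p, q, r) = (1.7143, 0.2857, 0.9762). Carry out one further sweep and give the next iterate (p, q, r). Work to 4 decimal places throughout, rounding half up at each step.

(1.6565, 0.4578, 0.9186)

One sweep:
  p = (12 - (-2)·0.2857 - (1)·0.9762) / (7) = 1.6565
  q = (-4 - (-4)·1.6565 - (-2)·0.9762) / (10) = 0.4578
  r = (1 - (-3)·1.6565 - (1)·0.4578) / (6) = 0.9186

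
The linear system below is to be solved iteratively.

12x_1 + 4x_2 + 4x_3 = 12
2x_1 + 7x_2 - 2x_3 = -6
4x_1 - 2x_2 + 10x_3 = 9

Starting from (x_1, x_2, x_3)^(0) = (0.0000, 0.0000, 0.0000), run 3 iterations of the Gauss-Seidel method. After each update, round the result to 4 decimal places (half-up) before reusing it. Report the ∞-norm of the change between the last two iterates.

Iteration 1:
  x_1 = (12 - (4)·0.0000 - (4)·0.0000) / (12) = 1.0000
  x_2 = (-6 - (2)·1.0000 - (-2)·0.0000) / (7) = -1.1429
  x_3 = (9 - (4)·1.0000 - (-2)·-1.1429) / (10) = 0.2714
Iteration 2:
  x_1 = (12 - (4)·-1.1429 - (4)·0.2714) / (12) = 1.2905
  x_2 = (-6 - (2)·1.2905 - (-2)·0.2714) / (7) = -1.1483
  x_3 = (9 - (4)·1.2905 - (-2)·-1.1483) / (10) = 0.1541
Iteration 3:
  x_1 = (12 - (4)·-1.1483 - (4)·0.1541) / (12) = 1.3314
  x_2 = (-6 - (2)·1.3314 - (-2)·0.1541) / (7) = -1.1935
  x_3 = (9 - (4)·1.3314 - (-2)·-1.1935) / (10) = 0.1287
Change: (0.0409, -0.0452, -0.0254) → max |·| = 0.0452

0.0452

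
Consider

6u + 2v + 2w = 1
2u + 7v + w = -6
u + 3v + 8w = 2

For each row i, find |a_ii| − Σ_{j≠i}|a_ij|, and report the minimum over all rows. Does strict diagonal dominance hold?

2

row 1: |6| − (2+2) = 2
row 2: |7| − (2+1) = 4
row 3: |8| − (1+3) = 4
minimum over rows = 2 → strictly diagonally dominant (convergence guaranteed)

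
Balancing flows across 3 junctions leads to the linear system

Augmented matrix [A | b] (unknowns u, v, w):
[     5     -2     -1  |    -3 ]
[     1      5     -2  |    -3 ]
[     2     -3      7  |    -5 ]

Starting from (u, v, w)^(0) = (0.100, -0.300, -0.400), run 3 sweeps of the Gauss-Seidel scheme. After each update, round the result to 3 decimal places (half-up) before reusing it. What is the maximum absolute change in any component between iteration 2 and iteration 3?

Iteration 1:
  u = (-3 - (-2)·-0.300 - (-1)·-0.400) / (5) = -0.800
  v = (-3 - (1)·-0.800 - (-2)·-0.400) / (5) = -0.600
  w = (-5 - (2)·-0.800 - (-3)·-0.600) / (7) = -0.743
Iteration 2:
  u = (-3 - (-2)·-0.600 - (-1)·-0.743) / (5) = -0.989
  v = (-3 - (1)·-0.989 - (-2)·-0.743) / (5) = -0.699
  w = (-5 - (2)·-0.989 - (-3)·-0.699) / (7) = -0.731
Iteration 3:
  u = (-3 - (-2)·-0.699 - (-1)·-0.731) / (5) = -1.026
  v = (-3 - (1)·-1.026 - (-2)·-0.731) / (5) = -0.687
  w = (-5 - (2)·-1.026 - (-3)·-0.687) / (7) = -0.716
Change: (-0.037, 0.012, 0.015) → max |·| = 0.037

0.037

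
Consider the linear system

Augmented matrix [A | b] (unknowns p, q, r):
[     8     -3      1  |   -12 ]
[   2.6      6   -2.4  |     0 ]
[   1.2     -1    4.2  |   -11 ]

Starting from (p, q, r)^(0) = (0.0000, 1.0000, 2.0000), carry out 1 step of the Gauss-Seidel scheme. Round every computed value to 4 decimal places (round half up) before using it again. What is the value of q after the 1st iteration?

Iteration 1:
  p = (-12 - (-3)·1.0000 - (1)·2.0000) / (8) = -1.3750
  q = (0 - (2.6)·-1.3750 - (-2.4)·2.0000) / (6) = 1.3958
  r = (-11 - (1.2)·-1.3750 - (-1)·1.3958) / (4.2) = -1.8939

1.3958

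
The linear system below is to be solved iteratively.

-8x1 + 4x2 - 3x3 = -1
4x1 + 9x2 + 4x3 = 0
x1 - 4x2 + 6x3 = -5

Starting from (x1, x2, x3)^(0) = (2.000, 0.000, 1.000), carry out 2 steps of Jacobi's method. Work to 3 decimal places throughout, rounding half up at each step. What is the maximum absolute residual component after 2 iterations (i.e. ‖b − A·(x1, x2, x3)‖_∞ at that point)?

9.392

Iteration 1:
  x1 = (-1 - (4)·0.000 - (-3)·1.000) / (-8) = -0.250
  x2 = (0 - (4)·2.000 - (4)·1.000) / (9) = -1.333
  x3 = (-5 - (1)·2.000 - (-4)·0.000) / (6) = -1.167
Iteration 2:
  x1 = (-1 - (4)·-1.333 - (-3)·-1.167) / (-8) = -0.104
  x2 = (0 - (4)·-0.250 - (4)·-1.167) / (9) = 0.630
  x3 = (-5 - (1)·-0.250 - (-4)·-1.333) / (6) = -1.680
Residual b − A·x = (-9.392, 1.466, 7.704); ∞-norm = 9.392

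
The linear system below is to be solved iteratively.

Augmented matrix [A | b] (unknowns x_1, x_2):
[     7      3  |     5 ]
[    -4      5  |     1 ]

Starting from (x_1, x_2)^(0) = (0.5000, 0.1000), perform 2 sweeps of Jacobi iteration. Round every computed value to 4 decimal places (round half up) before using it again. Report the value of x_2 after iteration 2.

0.7371

Iteration 1:
  x_1 = (5 - (3)·0.1000) / (7) = 0.6714
  x_2 = (1 - (-4)·0.5000) / (5) = 0.6000
Iteration 2:
  x_1 = (5 - (3)·0.6000) / (7) = 0.4571
  x_2 = (1 - (-4)·0.6714) / (5) = 0.7371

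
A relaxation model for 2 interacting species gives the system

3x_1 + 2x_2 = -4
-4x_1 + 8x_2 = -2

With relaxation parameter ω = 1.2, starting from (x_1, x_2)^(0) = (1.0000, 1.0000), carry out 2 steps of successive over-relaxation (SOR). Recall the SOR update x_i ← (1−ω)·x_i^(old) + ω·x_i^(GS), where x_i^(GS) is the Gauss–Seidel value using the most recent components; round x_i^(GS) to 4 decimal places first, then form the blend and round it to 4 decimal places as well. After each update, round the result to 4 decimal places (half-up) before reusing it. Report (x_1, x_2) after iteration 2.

(0.5680, 0.4528)

Iteration 1:
  x_1: GS value = (-4 - (2)·1.0000) / (3) = -2.0000;  x_1 ← (1−ω)·1.0000 + ω·-2.0000 = -2.6000
  x_2: GS value = (-2 - (-4)·-2.6000) / (8) = -1.5500;  x_2 ← (1−ω)·1.0000 + ω·-1.5500 = -2.0600
Iteration 2:
  x_1: GS value = (-4 - (2)·-2.0600) / (3) = 0.0400;  x_1 ← (1−ω)·-2.6000 + ω·0.0400 = 0.5680
  x_2: GS value = (-2 - (-4)·0.5680) / (8) = 0.0340;  x_2 ← (1−ω)·-2.0600 + ω·0.0340 = 0.4528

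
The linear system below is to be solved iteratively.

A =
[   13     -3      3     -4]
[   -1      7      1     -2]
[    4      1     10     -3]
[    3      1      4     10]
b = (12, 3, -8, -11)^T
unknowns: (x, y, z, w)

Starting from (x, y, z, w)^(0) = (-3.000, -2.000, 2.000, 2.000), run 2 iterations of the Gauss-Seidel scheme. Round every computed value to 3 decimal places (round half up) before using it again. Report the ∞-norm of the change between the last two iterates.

1.000

Iteration 1:
  x = (12 - (-3)·-2.000 - (3)·2.000 - (-4)·2.000) / (13) = 0.615
  y = (3 - (-1)·0.615 - (1)·2.000 - (-2)·2.000) / (7) = 0.802
  z = (-8 - (4)·0.615 - (1)·0.802 - (-3)·2.000) / (10) = -0.526
  w = (-11 - (3)·0.615 - (1)·0.802 - (4)·-0.526) / (10) = -1.154
Iteration 2:
  x = (12 - (-3)·0.802 - (3)·-0.526 - (-4)·-1.154) / (13) = 0.874
  y = (3 - (-1)·0.874 - (1)·-0.526 - (-2)·-1.154) / (7) = 0.299
  z = (-8 - (4)·0.874 - (1)·0.299 - (-3)·-1.154) / (10) = -1.526
  w = (-11 - (3)·0.874 - (1)·0.299 - (4)·-1.526) / (10) = -0.782
Change: (0.259, -0.503, -1.000, 0.372) → max |·| = 1.000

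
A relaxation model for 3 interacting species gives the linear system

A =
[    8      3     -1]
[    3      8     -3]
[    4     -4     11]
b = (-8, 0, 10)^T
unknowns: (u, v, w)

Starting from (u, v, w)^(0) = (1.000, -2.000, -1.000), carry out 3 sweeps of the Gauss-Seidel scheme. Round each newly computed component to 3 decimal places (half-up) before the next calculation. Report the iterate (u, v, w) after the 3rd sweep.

(-1.067, 0.939, 1.639)

Iteration 1:
  u = (-8 - (3)·-2.000 - (-1)·-1.000) / (8) = -0.375
  v = (0 - (3)·-0.375 - (-3)·-1.000) / (8) = -0.234
  w = (10 - (4)·-0.375 - (-4)·-0.234) / (11) = 0.960
Iteration 2:
  u = (-8 - (3)·-0.234 - (-1)·0.960) / (8) = -0.792
  v = (0 - (3)·-0.792 - (-3)·0.960) / (8) = 0.657
  w = (10 - (4)·-0.792 - (-4)·0.657) / (11) = 1.436
Iteration 3:
  u = (-8 - (3)·0.657 - (-1)·1.436) / (8) = -1.067
  v = (0 - (3)·-1.067 - (-3)·1.436) / (8) = 0.939
  w = (10 - (4)·-1.067 - (-4)·0.939) / (11) = 1.639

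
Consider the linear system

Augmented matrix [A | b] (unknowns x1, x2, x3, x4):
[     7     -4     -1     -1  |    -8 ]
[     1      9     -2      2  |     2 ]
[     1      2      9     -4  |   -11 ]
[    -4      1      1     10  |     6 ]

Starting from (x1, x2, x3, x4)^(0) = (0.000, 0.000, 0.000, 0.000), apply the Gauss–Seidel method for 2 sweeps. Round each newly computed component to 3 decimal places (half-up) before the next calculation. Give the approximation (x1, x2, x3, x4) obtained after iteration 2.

(-1.079, 0.031, -1.009, 0.266)

Iteration 1:
  x1 = (-8 - (-4)·0.000 - (-1)·0.000 - (-1)·0.000) / (7) = -1.143
  x2 = (2 - (1)·-1.143 - (-2)·0.000 - (2)·0.000) / (9) = 0.349
  x3 = (-11 - (1)·-1.143 - (2)·0.349 - (-4)·0.000) / (9) = -1.173
  x4 = (6 - (-4)·-1.143 - (1)·0.349 - (1)·-1.173) / (10) = 0.225
Iteration 2:
  x1 = (-8 - (-4)·0.349 - (-1)·-1.173 - (-1)·0.225) / (7) = -1.079
  x2 = (2 - (1)·-1.079 - (-2)·-1.173 - (2)·0.225) / (9) = 0.031
  x3 = (-11 - (1)·-1.079 - (2)·0.031 - (-4)·0.225) / (9) = -1.009
  x4 = (6 - (-4)·-1.079 - (1)·0.031 - (1)·-1.009) / (10) = 0.266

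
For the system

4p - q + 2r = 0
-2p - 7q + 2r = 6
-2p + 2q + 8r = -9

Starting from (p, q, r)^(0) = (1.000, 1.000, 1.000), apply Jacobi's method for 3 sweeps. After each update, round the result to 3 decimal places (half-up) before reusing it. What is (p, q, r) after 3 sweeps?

Iteration 1:
  p = (0 - (-1)·1.000 - (2)·1.000) / (4) = -0.250
  q = (6 - (-2)·1.000 - (2)·1.000) / (-7) = -0.857
  r = (-9 - (-2)·1.000 - (2)·1.000) / (8) = -1.125
Iteration 2:
  p = (0 - (-1)·-0.857 - (2)·-1.125) / (4) = 0.348
  q = (6 - (-2)·-0.250 - (2)·-1.125) / (-7) = -1.107
  r = (-9 - (-2)·-0.250 - (2)·-0.857) / (8) = -0.973
Iteration 3:
  p = (0 - (-1)·-1.107 - (2)·-0.973) / (4) = 0.210
  q = (6 - (-2)·0.348 - (2)·-0.973) / (-7) = -1.235
  r = (-9 - (-2)·0.348 - (2)·-1.107) / (8) = -0.761

(0.210, -1.235, -0.761)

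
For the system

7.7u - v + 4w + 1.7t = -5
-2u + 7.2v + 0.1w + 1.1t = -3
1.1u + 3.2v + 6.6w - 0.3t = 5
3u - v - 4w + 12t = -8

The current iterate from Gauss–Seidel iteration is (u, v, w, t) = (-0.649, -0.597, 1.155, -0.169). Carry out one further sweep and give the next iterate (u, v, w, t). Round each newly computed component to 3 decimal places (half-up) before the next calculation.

(-1.290, -0.765, 1.336, 0.037)

One sweep:
  u = (-5 - (-1)·-0.597 - (4)·1.155 - (1.7)·-0.169) / (7.7) = -1.290
  v = (-3 - (-2)·-1.290 - (0.1)·1.155 - (1.1)·-0.169) / (7.2) = -0.765
  w = (5 - (1.1)·-1.290 - (3.2)·-0.765 - (-0.3)·-0.169) / (6.6) = 1.336
  t = (-8 - (3)·-1.290 - (-1)·-0.765 - (-4)·1.336) / (12) = 0.037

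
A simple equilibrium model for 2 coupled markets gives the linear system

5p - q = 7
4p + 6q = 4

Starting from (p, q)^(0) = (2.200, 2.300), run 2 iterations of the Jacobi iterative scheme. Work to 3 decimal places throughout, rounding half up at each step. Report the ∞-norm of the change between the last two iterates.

0.620

Iteration 1:
  p = (7 - (-1)·2.300) / (5) = 1.860
  q = (4 - (4)·2.200) / (6) = -0.800
Iteration 2:
  p = (7 - (-1)·-0.800) / (5) = 1.240
  q = (4 - (4)·1.860) / (6) = -0.573
Change: (-0.620, 0.227) → max |·| = 0.620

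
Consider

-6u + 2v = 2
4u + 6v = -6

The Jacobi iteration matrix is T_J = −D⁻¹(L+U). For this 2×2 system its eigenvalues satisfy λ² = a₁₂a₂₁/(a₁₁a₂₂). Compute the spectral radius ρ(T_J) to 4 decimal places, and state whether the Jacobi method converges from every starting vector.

0.4714

a₁₂a₂₁/(a₁₁a₂₂) = (2)·(4) / ((-6)·(6)) = -0.222222
ρ = √|-0.222222| = √0.222222 = 0.4714
ρ < 1, so Jacobi converges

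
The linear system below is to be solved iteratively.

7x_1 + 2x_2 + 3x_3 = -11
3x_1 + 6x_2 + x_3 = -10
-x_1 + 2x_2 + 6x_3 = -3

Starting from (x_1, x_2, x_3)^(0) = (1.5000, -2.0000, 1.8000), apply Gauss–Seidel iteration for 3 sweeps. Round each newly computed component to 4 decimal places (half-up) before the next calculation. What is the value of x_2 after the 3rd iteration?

-1.0474

Iteration 1:
  x_1 = (-11 - (2)·-2.0000 - (3)·1.8000) / (7) = -1.7714
  x_2 = (-10 - (3)·-1.7714 - (1)·1.8000) / (6) = -1.0810
  x_3 = (-3 - (-1)·-1.7714 - (2)·-1.0810) / (6) = -0.4349
Iteration 2:
  x_1 = (-11 - (2)·-1.0810 - (3)·-0.4349) / (7) = -1.0762
  x_2 = (-10 - (3)·-1.0762 - (1)·-0.4349) / (6) = -1.0561
  x_3 = (-3 - (-1)·-1.0762 - (2)·-1.0561) / (6) = -0.3273
Iteration 3:
  x_1 = (-11 - (2)·-1.0561 - (3)·-0.3273) / (7) = -1.1294
  x_2 = (-10 - (3)·-1.1294 - (1)·-0.3273) / (6) = -1.0474
  x_3 = (-3 - (-1)·-1.1294 - (2)·-1.0474) / (6) = -0.3391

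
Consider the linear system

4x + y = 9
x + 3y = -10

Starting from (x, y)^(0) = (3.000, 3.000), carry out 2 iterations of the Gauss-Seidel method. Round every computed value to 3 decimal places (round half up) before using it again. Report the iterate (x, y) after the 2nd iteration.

(3.208, -4.403)

Iteration 1:
  x = (9 - (1)·3.000) / (4) = 1.500
  y = (-10 - (1)·1.500) / (3) = -3.833
Iteration 2:
  x = (9 - (1)·-3.833) / (4) = 3.208
  y = (-10 - (1)·3.208) / (3) = -4.403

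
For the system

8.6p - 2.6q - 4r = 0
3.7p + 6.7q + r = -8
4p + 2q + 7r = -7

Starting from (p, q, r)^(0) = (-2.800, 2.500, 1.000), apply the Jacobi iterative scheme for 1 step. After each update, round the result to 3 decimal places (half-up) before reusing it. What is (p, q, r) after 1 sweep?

(1.221, 0.203, -0.114)

Iteration 1:
  p = (0 - (-2.6)·2.500 - (-4)·1.000) / (8.6) = 1.221
  q = (-8 - (3.7)·-2.800 - (1)·1.000) / (6.7) = 0.203
  r = (-7 - (4)·-2.800 - (2)·2.500) / (7) = -0.114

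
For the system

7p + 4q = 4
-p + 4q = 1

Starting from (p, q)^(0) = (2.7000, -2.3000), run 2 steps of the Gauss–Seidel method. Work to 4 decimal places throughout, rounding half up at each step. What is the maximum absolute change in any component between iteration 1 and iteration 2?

Iteration 1:
  p = (4 - (4)·-2.3000) / (7) = 1.8857
  q = (1 - (-1)·1.8857) / (4) = 0.7214
Iteration 2:
  p = (4 - (4)·0.7214) / (7) = 0.1592
  q = (1 - (-1)·0.1592) / (4) = 0.2898
Change: (-1.7265, -0.4316) → max |·| = 1.7265

1.7265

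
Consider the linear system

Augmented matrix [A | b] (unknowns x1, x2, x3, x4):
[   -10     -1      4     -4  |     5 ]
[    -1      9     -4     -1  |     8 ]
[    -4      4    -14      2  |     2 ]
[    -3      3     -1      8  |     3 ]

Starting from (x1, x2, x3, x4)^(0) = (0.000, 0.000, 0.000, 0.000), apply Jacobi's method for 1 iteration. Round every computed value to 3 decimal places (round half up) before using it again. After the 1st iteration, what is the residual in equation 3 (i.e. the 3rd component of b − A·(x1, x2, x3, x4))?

Iteration 1:
  x1 = (5 - (-1)·0.000 - (4)·0.000 - (-4)·0.000) / (-10) = -0.500
  x2 = (8 - (-1)·0.000 - (-4)·0.000 - (-1)·0.000) / (9) = 0.889
  x3 = (2 - (-4)·0.000 - (4)·0.000 - (2)·0.000) / (-14) = -0.143
  x4 = (3 - (-3)·0.000 - (3)·0.000 - (-1)·0.000) / (8) = 0.375
Residual b − A·x = (2.961, -0.698, -6.308, -4.310)

-6.308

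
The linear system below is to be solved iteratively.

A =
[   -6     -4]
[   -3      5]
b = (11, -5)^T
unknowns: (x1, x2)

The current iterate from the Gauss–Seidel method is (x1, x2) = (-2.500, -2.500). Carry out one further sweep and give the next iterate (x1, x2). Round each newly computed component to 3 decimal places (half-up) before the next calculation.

(-0.167, -1.100)

One sweep:
  x1 = (11 - (-4)·-2.500) / (-6) = -0.167
  x2 = (-5 - (-3)·-0.167) / (5) = -1.100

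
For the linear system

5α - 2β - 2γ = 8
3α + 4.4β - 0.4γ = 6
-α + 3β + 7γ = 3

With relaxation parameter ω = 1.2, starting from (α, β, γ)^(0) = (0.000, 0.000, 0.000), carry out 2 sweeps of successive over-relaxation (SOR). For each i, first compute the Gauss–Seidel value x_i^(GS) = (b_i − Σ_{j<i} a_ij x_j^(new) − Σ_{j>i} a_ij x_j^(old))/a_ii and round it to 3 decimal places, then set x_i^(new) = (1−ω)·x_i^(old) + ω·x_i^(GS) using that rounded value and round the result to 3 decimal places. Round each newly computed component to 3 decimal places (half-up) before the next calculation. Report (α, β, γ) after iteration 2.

(1.956, 0.112, 0.630)

Iteration 1:
  α: GS value = (8 - (-2)·0.000 - (-2)·0.000) / (5) = 1.600;  α ← (1−ω)·0.000 + ω·1.600 = 1.920
  β: GS value = (6 - (3)·1.920 - (-0.4)·0.000) / (4.4) = 0.055;  β ← (1−ω)·0.000 + ω·0.055 = 0.066
  γ: GS value = (3 - (-1)·1.920 - (3)·0.066) / (7) = 0.675;  γ ← (1−ω)·0.000 + ω·0.675 = 0.810
Iteration 2:
  α: GS value = (8 - (-2)·0.066 - (-2)·0.810) / (5) = 1.950;  α ← (1−ω)·1.920 + ω·1.950 = 1.956
  β: GS value = (6 - (3)·1.956 - (-0.4)·0.810) / (4.4) = 0.104;  β ← (1−ω)·0.066 + ω·0.104 = 0.112
  γ: GS value = (3 - (-1)·1.956 - (3)·0.112) / (7) = 0.660;  γ ← (1−ω)·0.810 + ω·0.660 = 0.630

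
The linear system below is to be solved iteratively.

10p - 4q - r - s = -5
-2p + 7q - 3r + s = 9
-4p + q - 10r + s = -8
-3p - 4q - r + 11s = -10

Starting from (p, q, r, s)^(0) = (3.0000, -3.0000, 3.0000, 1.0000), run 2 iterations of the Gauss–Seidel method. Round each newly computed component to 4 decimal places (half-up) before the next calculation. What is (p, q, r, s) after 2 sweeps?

(0.4486, 2.1632, 0.8001, 0.0726)

Iteration 1:
  p = (-5 - (-4)·-3.0000 - (-1)·3.0000 - (-1)·1.0000) / (10) = -1.3000
  q = (9 - (-2)·-1.3000 - (-3)·3.0000 - (1)·1.0000) / (7) = 2.0571
  r = (-8 - (-4)·-1.3000 - (1)·2.0571 - (1)·1.0000) / (-10) = 1.6257
  s = (-10 - (-3)·-1.3000 - (-4)·2.0571 - (-1)·1.6257) / (11) = -0.3678
Iteration 2:
  p = (-5 - (-4)·2.0571 - (-1)·1.6257 - (-1)·-0.3678) / (10) = 0.4486
  q = (9 - (-2)·0.4486 - (-3)·1.6257 - (1)·-0.3678) / (7) = 2.1632
  r = (-8 - (-4)·0.4486 - (1)·2.1632 - (1)·-0.3678) / (-10) = 0.8001
  s = (-10 - (-3)·0.4486 - (-4)·2.1632 - (-1)·0.8001) / (11) = 0.0726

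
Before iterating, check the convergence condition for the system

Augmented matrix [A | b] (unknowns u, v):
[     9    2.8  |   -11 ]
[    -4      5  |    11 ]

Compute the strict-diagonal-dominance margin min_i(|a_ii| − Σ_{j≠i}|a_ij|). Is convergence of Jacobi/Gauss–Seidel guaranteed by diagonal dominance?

1

row 1: |9| − (2.8) = 6.2
row 2: |5| − (4) = 1
minimum over rows = 1 → strictly diagonally dominant (convergence guaranteed)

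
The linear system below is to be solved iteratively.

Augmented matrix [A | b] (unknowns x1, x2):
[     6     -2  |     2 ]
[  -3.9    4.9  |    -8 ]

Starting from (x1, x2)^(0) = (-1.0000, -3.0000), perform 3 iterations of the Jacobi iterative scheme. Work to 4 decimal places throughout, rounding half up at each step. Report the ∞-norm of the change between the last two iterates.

0.1516

Iteration 1:
  x1 = (2 - (-2)·-3.0000) / (6) = -0.6667
  x2 = (-8 - (-3.9)·-1.0000) / (4.9) = -2.4286
Iteration 2:
  x1 = (2 - (-2)·-2.4286) / (6) = -0.4762
  x2 = (-8 - (-3.9)·-0.6667) / (4.9) = -2.1633
Iteration 3:
  x1 = (2 - (-2)·-2.1633) / (6) = -0.3878
  x2 = (-8 - (-3.9)·-0.4762) / (4.9) = -2.0117
Change: (0.0884, 0.1516) → max |·| = 0.1516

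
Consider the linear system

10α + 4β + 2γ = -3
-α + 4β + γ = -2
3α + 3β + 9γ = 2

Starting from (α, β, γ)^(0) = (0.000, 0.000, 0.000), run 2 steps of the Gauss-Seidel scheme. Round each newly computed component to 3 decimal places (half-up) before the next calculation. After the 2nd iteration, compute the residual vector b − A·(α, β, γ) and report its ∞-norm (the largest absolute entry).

Iteration 1:
  α = (-3 - (4)·0.000 - (2)·0.000) / (10) = -0.300
  β = (-2 - (-1)·-0.300 - (1)·0.000) / (4) = -0.575
  γ = (2 - (3)·-0.300 - (3)·-0.575) / (9) = 0.514
Iteration 2:
  α = (-3 - (4)·-0.575 - (2)·0.514) / (10) = -0.173
  β = (-2 - (-1)·-0.173 - (1)·0.514) / (4) = -0.672
  γ = (2 - (3)·-0.173 - (3)·-0.672) / (9) = 0.504
Residual b − A·x = (0.410, 0.011, -0.001); ∞-norm = 0.410

0.410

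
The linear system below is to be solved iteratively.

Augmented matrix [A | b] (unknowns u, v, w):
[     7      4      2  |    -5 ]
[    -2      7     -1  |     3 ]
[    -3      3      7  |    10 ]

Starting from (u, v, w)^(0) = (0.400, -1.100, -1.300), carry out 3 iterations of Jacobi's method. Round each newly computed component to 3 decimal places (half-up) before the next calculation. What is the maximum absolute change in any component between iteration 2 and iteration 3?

Iteration 1:
  u = (-5 - (4)·-1.100 - (2)·-1.300) / (7) = 0.286
  v = (3 - (-2)·0.400 - (-1)·-1.300) / (7) = 0.357
  w = (10 - (-3)·0.400 - (3)·-1.100) / (7) = 2.071
Iteration 2:
  u = (-5 - (4)·0.357 - (2)·2.071) / (7) = -1.510
  v = (3 - (-2)·0.286 - (-1)·2.071) / (7) = 0.806
  w = (10 - (-3)·0.286 - (3)·0.357) / (7) = 1.398
Iteration 3:
  u = (-5 - (4)·0.806 - (2)·1.398) / (7) = -1.574
  v = (3 - (-2)·-1.510 - (-1)·1.398) / (7) = 0.197
  w = (10 - (-3)·-1.510 - (3)·0.806) / (7) = 0.436
Change: (-0.064, -0.609, -0.962) → max |·| = 0.962

0.962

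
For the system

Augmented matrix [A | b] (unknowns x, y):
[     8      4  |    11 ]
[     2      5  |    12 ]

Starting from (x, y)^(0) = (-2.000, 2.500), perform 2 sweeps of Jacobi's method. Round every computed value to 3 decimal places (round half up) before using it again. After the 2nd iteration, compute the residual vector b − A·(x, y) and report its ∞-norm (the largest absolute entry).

Iteration 1:
  x = (11 - (4)·2.500) / (8) = 0.125
  y = (12 - (2)·-2.000) / (5) = 3.200
Iteration 2:
  x = (11 - (4)·3.200) / (8) = -0.225
  y = (12 - (2)·0.125) / (5) = 2.350
Residual b − A·x = (3.400, 0.700); ∞-norm = 3.400

3.400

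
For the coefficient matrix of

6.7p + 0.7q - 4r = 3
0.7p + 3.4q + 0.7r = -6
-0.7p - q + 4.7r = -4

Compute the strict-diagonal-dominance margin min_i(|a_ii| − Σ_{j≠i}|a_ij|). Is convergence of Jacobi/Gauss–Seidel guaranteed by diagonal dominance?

2

row 1: |6.7| − (0.7+4) = 2
row 2: |3.4| − (0.7+0.7) = 2
row 3: |4.7| − (0.7+1) = 3
minimum over rows = 2 → strictly diagonally dominant (convergence guaranteed)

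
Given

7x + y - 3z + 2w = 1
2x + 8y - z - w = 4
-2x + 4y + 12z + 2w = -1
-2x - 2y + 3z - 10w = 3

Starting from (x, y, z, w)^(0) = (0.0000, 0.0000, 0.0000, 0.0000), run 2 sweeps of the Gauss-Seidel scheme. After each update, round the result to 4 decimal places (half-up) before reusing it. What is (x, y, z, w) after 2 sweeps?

(0.1235, 0.3816, -0.1090, -0.4337)

Iteration 1:
  x = (1 - (1)·0.0000 - (-3)·0.0000 - (2)·0.0000) / (7) = 0.1429
  y = (4 - (2)·0.1429 - (-1)·0.0000 - (-1)·0.0000) / (8) = 0.4643
  z = (-1 - (-2)·0.1429 - (4)·0.4643 - (2)·0.0000) / (12) = -0.2143
  w = (3 - (-2)·0.1429 - (-2)·0.4643 - (3)·-0.2143) / (-10) = -0.4857
Iteration 2:
  x = (1 - (1)·0.4643 - (-3)·-0.2143 - (2)·-0.4857) / (7) = 0.1235
  y = (4 - (2)·0.1235 - (-1)·-0.2143 - (-1)·-0.4857) / (8) = 0.3816
  z = (-1 - (-2)·0.1235 - (4)·0.3816 - (2)·-0.4857) / (12) = -0.1090
  w = (3 - (-2)·0.1235 - (-2)·0.3816 - (3)·-0.1090) / (-10) = -0.4337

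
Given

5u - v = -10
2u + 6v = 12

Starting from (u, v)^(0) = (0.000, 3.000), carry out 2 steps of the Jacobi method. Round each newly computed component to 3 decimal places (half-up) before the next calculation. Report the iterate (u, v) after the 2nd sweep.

(-1.600, 2.467)

Iteration 1:
  u = (-10 - (-1)·3.000) / (5) = -1.400
  v = (12 - (2)·0.000) / (6) = 2.000
Iteration 2:
  u = (-10 - (-1)·2.000) / (5) = -1.600
  v = (12 - (2)·-1.400) / (6) = 2.467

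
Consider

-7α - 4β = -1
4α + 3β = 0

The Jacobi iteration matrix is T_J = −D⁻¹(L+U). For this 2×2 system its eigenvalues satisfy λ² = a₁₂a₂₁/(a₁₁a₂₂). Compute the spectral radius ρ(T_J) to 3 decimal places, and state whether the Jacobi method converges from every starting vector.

0.873

a₁₂a₂₁/(a₁₁a₂₂) = (-4)·(4) / ((-7)·(3)) = 0.761905
ρ = √|0.761905| = √0.761905 = 0.873
ρ < 1, so Jacobi converges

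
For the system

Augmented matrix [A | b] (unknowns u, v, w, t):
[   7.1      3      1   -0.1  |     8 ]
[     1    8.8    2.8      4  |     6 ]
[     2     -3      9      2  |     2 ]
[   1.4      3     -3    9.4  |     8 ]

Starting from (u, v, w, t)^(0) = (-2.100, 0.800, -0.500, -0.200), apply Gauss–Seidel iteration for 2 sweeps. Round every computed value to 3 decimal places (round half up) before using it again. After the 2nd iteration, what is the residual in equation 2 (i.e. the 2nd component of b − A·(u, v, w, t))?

0.557

Iteration 1:
  u = (8 - (3)·0.800 - (1)·-0.500 - (-0.1)·-0.200) / (7.1) = 0.856
  v = (6 - (1)·0.856 - (2.8)·-0.500 - (4)·-0.200) / (8.8) = 0.835
  w = (2 - (2)·0.856 - (-3)·0.835 - (2)·-0.200) / (9) = 0.355
  t = (8 - (1.4)·0.856 - (3)·0.835 - (-3)·0.355) / (9.4) = 0.570
Iteration 2:
  u = (8 - (3)·0.835 - (1)·0.355 - (-0.1)·0.570) / (7.1) = 0.732
  v = (6 - (1)·0.732 - (2.8)·0.355 - (4)·0.570) / (8.8) = 0.227
  w = (2 - (2)·0.732 - (-3)·0.227 - (2)·0.570) / (9) = 0.009
  t = (8 - (1.4)·0.732 - (3)·0.227 - (-3)·0.009) / (9.4) = 0.672
Residual b − A·x = (2.180, 0.557, -0.208, 0.004)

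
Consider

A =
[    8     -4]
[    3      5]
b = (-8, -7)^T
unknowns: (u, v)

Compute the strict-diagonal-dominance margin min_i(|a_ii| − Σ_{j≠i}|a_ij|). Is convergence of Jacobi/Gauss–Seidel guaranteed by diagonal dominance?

row 1: |8| − (4) = 4
row 2: |5| − (3) = 2
minimum over rows = 2 → strictly diagonally dominant (convergence guaranteed)

2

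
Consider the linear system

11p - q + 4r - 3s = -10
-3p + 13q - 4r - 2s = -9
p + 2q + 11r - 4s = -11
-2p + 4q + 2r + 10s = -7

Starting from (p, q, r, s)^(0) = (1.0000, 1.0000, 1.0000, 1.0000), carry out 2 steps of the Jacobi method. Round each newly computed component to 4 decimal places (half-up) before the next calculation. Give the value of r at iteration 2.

-1.3174

Iteration 1:
  p = (-10 - (-1)·1.0000 - (4)·1.0000 - (-3)·1.0000) / (11) = -0.9091
  q = (-9 - (-3)·1.0000 - (-4)·1.0000 - (-2)·1.0000) / (13) = 0.0000
  r = (-11 - (1)·1.0000 - (2)·1.0000 - (-4)·1.0000) / (11) = -0.9091
  s = (-7 - (-2)·1.0000 - (4)·1.0000 - (2)·1.0000) / (10) = -1.1000
Iteration 2:
  p = (-10 - (-1)·0.0000 - (4)·-0.9091 - (-3)·-1.1000) / (11) = -0.8785
  q = (-9 - (-3)·-0.9091 - (-4)·-0.9091 - (-2)·-1.1000) / (13) = -1.3511
  r = (-11 - (1)·-0.9091 - (2)·0.0000 - (-4)·-1.1000) / (11) = -1.3174
  s = (-7 - (-2)·-0.9091 - (4)·0.0000 - (2)·-0.9091) / (10) = -0.7000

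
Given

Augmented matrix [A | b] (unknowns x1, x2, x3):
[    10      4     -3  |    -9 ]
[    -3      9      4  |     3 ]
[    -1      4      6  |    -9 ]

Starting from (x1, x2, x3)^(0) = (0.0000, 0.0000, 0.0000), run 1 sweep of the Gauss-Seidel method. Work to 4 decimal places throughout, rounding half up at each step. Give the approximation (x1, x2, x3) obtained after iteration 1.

Iteration 1:
  x1 = (-9 - (4)·0.0000 - (-3)·0.0000) / (10) = -0.9000
  x2 = (3 - (-3)·-0.9000 - (4)·0.0000) / (9) = 0.0333
  x3 = (-9 - (-1)·-0.9000 - (4)·0.0333) / (6) = -1.6722

(-0.9000, 0.0333, -1.6722)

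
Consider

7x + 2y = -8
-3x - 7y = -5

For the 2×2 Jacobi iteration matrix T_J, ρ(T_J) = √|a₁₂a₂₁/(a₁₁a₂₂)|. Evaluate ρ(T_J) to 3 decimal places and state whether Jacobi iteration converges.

a₁₂a₂₁/(a₁₁a₂₂) = (2)·(-3) / ((7)·(-7)) = 0.122449
ρ = √|0.122449| = √0.122449 = 0.350
ρ < 1, so Jacobi converges

0.350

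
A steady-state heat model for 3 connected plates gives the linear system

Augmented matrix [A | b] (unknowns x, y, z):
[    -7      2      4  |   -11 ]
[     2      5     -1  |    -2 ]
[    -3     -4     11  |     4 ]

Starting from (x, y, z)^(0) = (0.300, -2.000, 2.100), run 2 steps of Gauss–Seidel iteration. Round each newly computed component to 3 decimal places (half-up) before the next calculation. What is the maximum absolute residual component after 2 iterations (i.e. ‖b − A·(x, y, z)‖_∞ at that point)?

0.856

Iteration 1:
  x = (-11 - (2)·-2.000 - (4)·2.100) / (-7) = 2.200
  y = (-2 - (2)·2.200 - (-1)·2.100) / (5) = -0.860
  z = (4 - (-3)·2.200 - (-4)·-0.860) / (11) = 0.651
Iteration 2:
  x = (-11 - (2)·-0.860 - (4)·0.651) / (-7) = 1.698
  y = (-2 - (2)·1.698 - (-1)·0.651) / (5) = -0.949
  z = (4 - (-3)·1.698 - (-4)·-0.949) / (11) = 0.482
Residual b − A·x = (0.856, -0.169, -0.004); ∞-norm = 0.856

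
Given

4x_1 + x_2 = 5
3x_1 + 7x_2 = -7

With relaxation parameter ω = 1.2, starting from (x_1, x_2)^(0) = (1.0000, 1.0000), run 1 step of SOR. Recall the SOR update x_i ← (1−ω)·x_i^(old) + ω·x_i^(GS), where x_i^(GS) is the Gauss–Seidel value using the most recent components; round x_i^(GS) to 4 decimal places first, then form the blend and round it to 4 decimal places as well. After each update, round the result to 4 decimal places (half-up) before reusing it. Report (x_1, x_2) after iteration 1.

Iteration 1:
  x_1: GS value = (5 - (1)·1.0000) / (4) = 1.0000;  x_1 ← (1−ω)·1.0000 + ω·1.0000 = 1.0000
  x_2: GS value = (-7 - (3)·1.0000) / (7) = -1.4286;  x_2 ← (1−ω)·1.0000 + ω·-1.4286 = -1.9143

(1.0000, -1.9143)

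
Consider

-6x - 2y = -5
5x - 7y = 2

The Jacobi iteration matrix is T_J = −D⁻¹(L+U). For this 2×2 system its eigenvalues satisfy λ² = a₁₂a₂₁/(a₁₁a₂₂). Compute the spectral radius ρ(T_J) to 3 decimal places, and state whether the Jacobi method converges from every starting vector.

0.488

a₁₂a₂₁/(a₁₁a₂₂) = (-2)·(5) / ((-6)·(-7)) = -0.238095
ρ = √|-0.238095| = √0.238095 = 0.488
ρ < 1, so Jacobi converges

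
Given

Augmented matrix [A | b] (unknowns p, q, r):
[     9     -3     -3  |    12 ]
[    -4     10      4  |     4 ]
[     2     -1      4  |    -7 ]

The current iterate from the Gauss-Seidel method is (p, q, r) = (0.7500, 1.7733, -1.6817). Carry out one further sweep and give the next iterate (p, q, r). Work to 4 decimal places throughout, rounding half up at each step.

One sweep:
  p = (12 - (-3)·1.7733 - (-3)·-1.6817) / (9) = 1.3639
  q = (4 - (-4)·1.3639 - (4)·-1.6817) / (10) = 1.6182
  r = (-7 - (2)·1.3639 - (-1)·1.6182) / (4) = -2.0274

(1.3639, 1.6182, -2.0274)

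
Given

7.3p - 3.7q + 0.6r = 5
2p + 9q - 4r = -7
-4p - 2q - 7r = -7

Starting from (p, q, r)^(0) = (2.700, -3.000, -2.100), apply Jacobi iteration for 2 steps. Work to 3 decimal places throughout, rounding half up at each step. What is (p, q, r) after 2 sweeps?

(-0.512, -0.491, 2.039)

Iteration 1:
  p = (5 - (-3.7)·-3.000 - (0.6)·-2.100) / (7.3) = -0.663
  q = (-7 - (2)·2.700 - (-4)·-2.100) / (9) = -2.311
  r = (-7 - (-4)·2.700 - (-2)·-3.000) / (-7) = 0.314
Iteration 2:
  p = (5 - (-3.7)·-2.311 - (0.6)·0.314) / (7.3) = -0.512
  q = (-7 - (2)·-0.663 - (-4)·0.314) / (9) = -0.491
  r = (-7 - (-4)·-0.663 - (-2)·-2.311) / (-7) = 2.039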